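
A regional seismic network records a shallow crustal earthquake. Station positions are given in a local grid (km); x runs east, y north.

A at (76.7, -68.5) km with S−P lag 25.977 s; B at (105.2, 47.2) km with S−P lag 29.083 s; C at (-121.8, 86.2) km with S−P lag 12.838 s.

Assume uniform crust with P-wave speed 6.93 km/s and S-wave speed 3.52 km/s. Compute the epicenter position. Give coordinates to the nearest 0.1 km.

(-96.9, -2.2)

Distance from S−P lag: d = Δt · v_P v_S / (v_P − v_S) = Δt · (6.93·3.52)/(6.93−3.52) ≈ 7.1535·Δt.
So d_A = 185.83, d_B = 208.05, d_C = 91.84 km.
Circle about each station: (x − 76.7)² + (y + 68.5)² = 185.83²; (x − 105.2)² + (y − 47.2)² = 208.05²; (x + 121.8)² + (y − 86.2)² = 91.84².
Subtracting pairs of circle equations eliminates x²+y² and gives linear equations (the radical axes):
57.0 x + 231.4 y = -6032.27
-397.0 x + 309.4 y = 37788.74
Solving the 2×2 system: x ≈ -96.9, y ≈ -2.2 km.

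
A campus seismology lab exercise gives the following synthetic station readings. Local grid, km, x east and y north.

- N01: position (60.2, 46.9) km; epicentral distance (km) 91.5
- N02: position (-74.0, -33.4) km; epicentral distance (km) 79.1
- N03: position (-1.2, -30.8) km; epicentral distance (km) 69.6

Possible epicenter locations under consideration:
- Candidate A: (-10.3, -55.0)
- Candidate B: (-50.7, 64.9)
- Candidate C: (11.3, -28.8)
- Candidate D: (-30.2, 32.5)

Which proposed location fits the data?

For each candidate, compare |candidate − station| to the reported distance:
Candidate A: residuals N01 32.4, N02 11.8, N03 43.7 → max 43.7 km
Candidate B: residuals N01 20.9, N02 21.9, N03 38.1 → max 38.1 km
Candidate C: residuals N01 1.4, N02 6.3, N03 56.9 → max 56.9 km
Candidate D: residuals N01 0.0, N02 0.0, N03 0.0 → max 0.0 km
Only Candidate D has all residuals ≈ 0.

Candidate D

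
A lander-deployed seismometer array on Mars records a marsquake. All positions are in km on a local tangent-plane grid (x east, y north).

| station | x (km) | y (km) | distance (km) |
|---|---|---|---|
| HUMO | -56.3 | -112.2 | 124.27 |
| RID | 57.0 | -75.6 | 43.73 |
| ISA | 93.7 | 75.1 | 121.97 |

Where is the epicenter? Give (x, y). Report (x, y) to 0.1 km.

Circle about each station: (x + 56.3)² + (y + 112.2)² = 124.27²; (x − 57.0)² + (y + 75.6)² = 43.73²; (x − 93.7)² + (y − 75.1)² = 121.97².
Subtracting pairs of circle equations eliminates x²+y² and gives linear equations (the radical axes):
226.6 x + 73.2 y = 6736.55
300.0 x + 374.6 y = -772.48
Solving the 2×2 system: x ≈ 41.0, y ≈ -34.9 km.

(41.0, -34.9)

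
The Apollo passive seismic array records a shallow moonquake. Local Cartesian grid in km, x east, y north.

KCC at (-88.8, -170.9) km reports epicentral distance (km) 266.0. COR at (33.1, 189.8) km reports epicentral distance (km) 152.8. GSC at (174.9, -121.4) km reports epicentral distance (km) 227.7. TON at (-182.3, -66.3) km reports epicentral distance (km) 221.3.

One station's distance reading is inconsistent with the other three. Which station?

KCC

Solve using three stations at a time. Using COR, GSC, TON (subtract circle equations pairwise → linear system) gives (x, y) ≈ (12.7, 38.4).
Distances from that point to each station vs reported:
  KCC: calculated 232.6 vs reported 266.0 → residual 33.4 km
  COR: calculated 152.8 vs reported 152.8 → residual 0.0 km
  GSC: calculated 227.7 vs reported 227.7 → residual 0.0 km
  TON: calculated 221.3 vs reported 221.3 → residual 0.0 km
COR, GSC, TON are mutually consistent (residuals ≈ 0); KCC is off by 33.4 km.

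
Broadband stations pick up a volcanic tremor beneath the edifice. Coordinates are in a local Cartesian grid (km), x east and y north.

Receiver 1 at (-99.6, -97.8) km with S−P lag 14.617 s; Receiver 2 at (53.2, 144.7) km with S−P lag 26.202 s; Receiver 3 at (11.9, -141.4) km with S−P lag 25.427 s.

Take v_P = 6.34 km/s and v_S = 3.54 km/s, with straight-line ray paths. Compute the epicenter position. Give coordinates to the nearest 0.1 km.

-114.6 km east, 18.4 km north

Distance from S−P lag: d = Δt · v_P v_S / (v_P − v_S) = Δt · (6.34·3.54)/(6.34−3.54) ≈ 8.0156·Δt.
So d_Receiver 1 = 117.16, d_Receiver 2 = 210.02, d_Receiver 3 = 203.81 km.
Circle about each station: (x + 99.6)² + (y + 97.8)² = 117.16²; (x − 53.2)² + (y − 144.7)² = 210.02²; (x − 11.9)² + (y + 141.4)² = 203.81².
Subtracting the Receiver 1 equation from the Receiver 2 and Receiver 3 equations removes the quadratic terms:
305.6 x + 485.0 y = -26098.60
223.0 x − 87.2 y = -27161.48
Solving the 2×2 system: x ≈ -114.6, y ≈ 18.4 km.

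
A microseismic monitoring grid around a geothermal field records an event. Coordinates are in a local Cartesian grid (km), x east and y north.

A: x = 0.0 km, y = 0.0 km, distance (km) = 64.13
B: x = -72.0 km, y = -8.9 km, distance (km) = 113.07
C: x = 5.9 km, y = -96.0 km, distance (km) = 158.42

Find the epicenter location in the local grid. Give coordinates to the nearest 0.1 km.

Circle about each station: x² + y² = 64.13²; (x + 72.0)² + (y + 8.9)² = 113.07²; (x − 5.9)² + (y + 96.0)² = 158.42².
Subtracting pairs of circle equations eliminates x²+y² and gives linear equations (the radical axes):
-144.0 x − 17.8 y = -3408.96
11.8 x − 192.0 y = -11733.43
Solving the 2×2 system: x ≈ 16.0, y ≈ 62.1 km.

16.0 km east, 62.1 km north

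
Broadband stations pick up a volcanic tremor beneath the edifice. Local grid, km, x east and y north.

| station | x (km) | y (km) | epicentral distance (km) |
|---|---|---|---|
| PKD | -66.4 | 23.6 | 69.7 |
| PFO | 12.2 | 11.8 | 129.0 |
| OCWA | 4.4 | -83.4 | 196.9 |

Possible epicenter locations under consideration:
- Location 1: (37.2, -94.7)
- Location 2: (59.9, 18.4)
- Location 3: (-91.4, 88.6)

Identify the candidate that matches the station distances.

For each candidate, compare |candidate − station| to the reported distance:
Location 1: residuals PKD 87.6, PFO 19.6, OCWA 162.2 → max 162.2 km
Location 2: residuals PKD 56.7, PFO 80.8, OCWA 81.0 → max 81.0 km
Location 3: residuals PKD 0.1, PFO 0.0, OCWA 0.0 → max 0.1 km
Only Location 3 has all residuals ≈ 0.

Location 3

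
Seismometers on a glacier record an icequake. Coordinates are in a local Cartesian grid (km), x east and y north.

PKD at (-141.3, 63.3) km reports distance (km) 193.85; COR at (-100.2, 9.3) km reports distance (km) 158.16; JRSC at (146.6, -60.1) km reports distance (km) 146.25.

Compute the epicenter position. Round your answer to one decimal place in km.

x ≈ 52.2 km, y ≈ 51.6 km

Circle about each station: (x + 141.3)² + (y − 63.3)² = 193.85²; (x + 100.2)² + (y − 9.3)² = 158.16²; (x − 146.6)² + (y + 60.1)² = 146.25².
Subtracting the PKD equation from the COR and JRSC equations removes the quadratic terms:
82.2 x − 108.0 y = -1282.81
575.8 x − 246.8 y = 17319.75
Solving the 2×2 system: x ≈ 52.2, y ≈ 51.6 km.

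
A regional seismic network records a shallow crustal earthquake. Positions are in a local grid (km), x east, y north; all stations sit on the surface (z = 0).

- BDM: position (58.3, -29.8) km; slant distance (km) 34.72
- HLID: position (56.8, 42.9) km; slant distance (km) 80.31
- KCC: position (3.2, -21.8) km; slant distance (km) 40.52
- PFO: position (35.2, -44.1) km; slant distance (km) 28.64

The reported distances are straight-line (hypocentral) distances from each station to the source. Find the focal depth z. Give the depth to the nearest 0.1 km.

Each station gives a sphere (x−x_i)² + (y−y_i)² + z² = d_i² (stations at z=0).
Subtracting the BDM sphere from HLID and KCC: z² cancels, leaving linear equations in x and y:
-3.0 x + 145.4 y = -4464.50
-110.2 x + 16.0 y = -4237.84
Solving: x ≈ 34.100, y ≈ -30.001 km (keep extra digits for the depth step; rounded: 34.1, -30.0).
Then from the BDM sphere: z² = 34.72² − (x − 58.3)² − (y + 29.8)² with x = 34.100, y = -30.001, so z ≈ 24.896 ≈ 24.9 km.

depth ≈ 24.9 km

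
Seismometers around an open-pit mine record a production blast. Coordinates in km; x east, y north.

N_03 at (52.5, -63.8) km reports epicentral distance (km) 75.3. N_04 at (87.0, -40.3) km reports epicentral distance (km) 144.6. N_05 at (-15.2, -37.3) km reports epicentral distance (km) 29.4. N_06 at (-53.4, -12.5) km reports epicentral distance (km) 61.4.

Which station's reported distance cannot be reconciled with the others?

N_04

Solve using three stations at a time. Using N_03, N_05, N_06 (subtract circle equations pairwise → linear system) gives (x, y) ≈ (-22.8, -65.8).
Distances from that point to each station vs reported:
  N_03: calculated 75.3 vs reported 75.3 → residual 0.0 km
  N_04: calculated 112.7 vs reported 144.6 → residual 31.9 km
  N_05: calculated 29.5 vs reported 29.4 → residual 0.1 km
  N_06: calculated 61.4 vs reported 61.4 → residual 0.0 km
N_03, N_05, N_06 are mutually consistent (residuals ≈ 0); N_04 is off by 31.9 km.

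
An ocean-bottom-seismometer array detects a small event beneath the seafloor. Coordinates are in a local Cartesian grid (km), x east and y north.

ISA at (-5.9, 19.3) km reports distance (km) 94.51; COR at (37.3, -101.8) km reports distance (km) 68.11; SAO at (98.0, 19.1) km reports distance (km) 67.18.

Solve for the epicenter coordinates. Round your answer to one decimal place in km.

x ≈ 67.2 km, y ≈ -40.6 km

Circle about each station: (x + 5.9)² + (y − 19.3)² = 94.51²; (x − 37.3)² + (y + 101.8)² = 68.11²; (x − 98.0)² + (y − 19.1)² = 67.18².
Subtracting the ISA equation from the COR and SAO equations removes the quadratic terms:
86.4 x − 242.2 y = 15640.40
207.8 x − 0.4 y = 13980.50
Solving the 2×2 system: x ≈ 67.2, y ≈ -40.6 km.
Check against ISA (with the unrounded x, y): √((x + 5.9)²+(y − 19.3)²) = 94.51 ≈ 94.51 km. ✓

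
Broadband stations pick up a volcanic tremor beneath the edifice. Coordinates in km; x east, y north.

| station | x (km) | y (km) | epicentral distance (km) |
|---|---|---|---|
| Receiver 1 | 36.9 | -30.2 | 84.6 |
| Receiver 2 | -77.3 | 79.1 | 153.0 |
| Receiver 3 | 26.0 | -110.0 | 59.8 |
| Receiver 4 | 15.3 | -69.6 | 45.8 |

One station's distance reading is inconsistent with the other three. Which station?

Receiver 2

Solve using three stations at a time. Using Receiver 1, Receiver 3, Receiver 4 (subtract circle equations pairwise → linear system) gives (x, y) ≈ (-28.1, -84.4).
Distances from that point to each station vs reported:
  Receiver 1: calculated 84.6 vs reported 84.6 → residual 0.0 km
  Receiver 2: calculated 170.8 vs reported 153.0 → residual 17.8 km
  Receiver 3: calculated 59.8 vs reported 59.8 → residual 0.0 km
  Receiver 4: calculated 45.8 vs reported 45.8 → residual 0.0 km
Receiver 1, Receiver 3, Receiver 4 are mutually consistent (residuals ≈ 0); Receiver 2 is off by 17.8 km.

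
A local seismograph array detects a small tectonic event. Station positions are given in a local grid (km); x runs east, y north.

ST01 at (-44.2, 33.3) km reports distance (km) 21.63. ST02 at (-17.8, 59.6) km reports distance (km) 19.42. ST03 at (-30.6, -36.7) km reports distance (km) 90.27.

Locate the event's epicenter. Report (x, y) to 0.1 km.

x ≈ -36.2 km, y ≈ 53.4 km

Circle about each station: (x + 44.2)² + (y − 33.3)² = 21.63²; (x + 17.8)² + (y − 59.6)² = 19.42²; (x + 30.6)² + (y + 36.7)² = 90.27².
Subtracting pairs of circle equations eliminates x²+y² and gives linear equations (the radical axes):
52.8 x + 52.6 y = 897.19
27.2 x − 140.0 y = -8460.10
Solving the 2×2 system: x ≈ -36.2, y ≈ 53.4 km.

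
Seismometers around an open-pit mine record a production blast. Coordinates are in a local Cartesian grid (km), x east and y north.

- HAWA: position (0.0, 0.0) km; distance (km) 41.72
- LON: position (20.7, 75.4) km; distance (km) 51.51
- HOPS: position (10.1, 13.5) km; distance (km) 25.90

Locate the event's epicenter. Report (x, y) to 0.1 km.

Circle about each station: x² + y² = 41.72²; (x − 20.7)² + (y − 75.4)² = 51.51²; (x − 10.1)² + (y − 13.5)² = 25.90².
Subtracting pairs of circle equations eliminates x²+y² and gives linear equations (the radical axes):
41.4 x + 150.8 y = 5200.93
20.2 x + 27.0 y = 1354.01
Solving the 2×2 system: x ≈ 33.1, y ≈ 25.4 km.
Check against HAWA (with the unrounded x, y): √(x²+y²) = 41.70 ≈ 41.72 km. ✓

33.1 km east, 25.4 km north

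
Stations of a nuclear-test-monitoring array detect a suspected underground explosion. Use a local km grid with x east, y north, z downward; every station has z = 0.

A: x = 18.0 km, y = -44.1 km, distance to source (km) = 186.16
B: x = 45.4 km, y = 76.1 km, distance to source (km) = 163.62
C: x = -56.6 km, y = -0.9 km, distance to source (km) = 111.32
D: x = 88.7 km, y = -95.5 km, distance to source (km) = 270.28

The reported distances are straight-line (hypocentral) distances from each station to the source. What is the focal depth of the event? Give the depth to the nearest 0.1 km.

Each station gives a sphere (x−x_i)² + (y−y_i)² + z² = d_i² (stations at z=0).
Subtracting the A sphere from B and C: z² cancels, leaving linear equations in x and y:
54.8 x + 240.4 y = 13467.60
-149.2 x + 86.4 y = 23198.96
Solving: x ≈ -108.699, y ≈ 80.800 km (keep extra digits for the depth step; rounded: -108.7, 80.8).
Then from the A sphere: z² = 186.16² − (x − 18.0)² − (y + 44.1)² with x = -108.699, y = 80.800, so z ≈ 54.799 ≈ 54.8 km.
Check against D (with the unrounded solution): distance 270.28 ≈ 270.28 km. ✓

depth ≈ 54.8 km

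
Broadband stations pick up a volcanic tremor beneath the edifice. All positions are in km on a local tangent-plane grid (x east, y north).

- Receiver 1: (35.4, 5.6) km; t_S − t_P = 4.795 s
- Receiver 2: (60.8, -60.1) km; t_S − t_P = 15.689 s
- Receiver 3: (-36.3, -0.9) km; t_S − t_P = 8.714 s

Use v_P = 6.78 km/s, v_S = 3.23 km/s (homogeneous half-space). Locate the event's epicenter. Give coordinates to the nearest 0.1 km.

x ≈ 11.7 km, y ≈ 23.3 km

Distance from S−P lag: d = Δt · v_P v_S / (v_P − v_S) = Δt · (6.78·3.23)/(6.78−3.23) ≈ 6.1688·Δt.
So d_Receiver 1 = 29.58, d_Receiver 2 = 96.78, d_Receiver 3 = 53.76 km.
Circle about each station: (x − 35.4)² + (y − 5.6)² = 29.58²; (x − 60.8)² + (y + 60.1)² = 96.78²; (x + 36.3)² + (y + 0.9)² = 53.76².
Subtracting pairs of circle equations eliminates x²+y² and gives linear equations (the radical axes):
50.8 x − 131.4 y = -2467.26
-143.4 x − 13.0 y = -1981.18
Solving the 2×2 system: x ≈ 11.7, y ≈ 23.3 km.
Check against Receiver 1 (with the unrounded x, y): √((x − 35.4)²+(y − 5.6)²) = 29.58 ≈ 29.58 km. ✓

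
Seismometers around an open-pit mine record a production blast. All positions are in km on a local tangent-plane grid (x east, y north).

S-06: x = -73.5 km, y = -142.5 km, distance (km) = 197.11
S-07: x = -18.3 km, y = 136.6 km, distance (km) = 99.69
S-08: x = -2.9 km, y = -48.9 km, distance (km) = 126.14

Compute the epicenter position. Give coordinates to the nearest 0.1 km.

Circle about each station: (x + 73.5)² + (y + 142.5)² = 197.11²; (x + 18.3)² + (y − 136.6)² = 99.69²; (x + 2.9)² + (y + 48.9)² = 126.14².
Subtracting the S-06 equation from the S-07 and S-08 equations removes the quadratic terms:
110.4 x + 558.2 y = 22200.21
141.2 x + 187.2 y = -367.83
Solving the 2×2 system: x ≈ -75.0, y ≈ 54.6 km.

x ≈ -75.0 km, y ≈ 54.6 km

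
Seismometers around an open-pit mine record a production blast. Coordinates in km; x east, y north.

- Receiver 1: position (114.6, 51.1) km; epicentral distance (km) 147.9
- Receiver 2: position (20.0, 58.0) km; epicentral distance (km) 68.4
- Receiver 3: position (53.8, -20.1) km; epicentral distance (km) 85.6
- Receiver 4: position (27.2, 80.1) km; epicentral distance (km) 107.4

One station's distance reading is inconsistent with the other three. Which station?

Receiver 4

Solve using three stations at a time. Using Receiver 1, Receiver 2, Receiver 3 (subtract circle equations pairwise → linear system) gives (x, y) ≈ (-27.0, 8.3).
Distances from that point to each station vs reported:
  Receiver 1: calculated 147.9 vs reported 147.9 → residual 0.0 km
  Receiver 2: calculated 68.4 vs reported 68.4 → residual 0.0 km
  Receiver 3: calculated 85.6 vs reported 85.6 → residual 0.0 km
  Receiver 4: calculated 90.0 vs reported 107.4 → residual 17.4 km
Receiver 1, Receiver 2, Receiver 3 are mutually consistent (residuals ≈ 0); Receiver 4 is off by 17.4 km.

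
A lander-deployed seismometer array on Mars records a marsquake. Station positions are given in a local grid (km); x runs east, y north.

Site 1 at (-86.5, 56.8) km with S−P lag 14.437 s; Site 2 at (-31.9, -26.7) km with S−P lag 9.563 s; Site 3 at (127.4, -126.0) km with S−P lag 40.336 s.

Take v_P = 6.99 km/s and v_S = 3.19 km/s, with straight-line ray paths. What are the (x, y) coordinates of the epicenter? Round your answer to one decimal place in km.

-88.0 km east, -27.9 km north

Distance from S−P lag: d = Δt · v_P v_S / (v_P − v_S) = Δt · (6.99·3.19)/(6.99−3.19) ≈ 5.8679·Δt.
So d_Site 1 = 84.72, d_Site 2 = 56.11, d_Site 3 = 236.69 km.
Circle about each station: (x + 86.5)² + (y − 56.8)² = 84.72²; (x + 31.9)² + (y + 26.7)² = 56.11²; (x − 127.4)² + (y + 126.0)² = 236.69².
Subtracting the Site 1 equation from the Site 2 and Site 3 equations removes the quadratic terms:
109.2 x − 167.0 y = -4948.84
427.8 x − 365.6 y = -27446.41
Solving the 2×2 system: x ≈ -88.0, y ≈ -27.9 km.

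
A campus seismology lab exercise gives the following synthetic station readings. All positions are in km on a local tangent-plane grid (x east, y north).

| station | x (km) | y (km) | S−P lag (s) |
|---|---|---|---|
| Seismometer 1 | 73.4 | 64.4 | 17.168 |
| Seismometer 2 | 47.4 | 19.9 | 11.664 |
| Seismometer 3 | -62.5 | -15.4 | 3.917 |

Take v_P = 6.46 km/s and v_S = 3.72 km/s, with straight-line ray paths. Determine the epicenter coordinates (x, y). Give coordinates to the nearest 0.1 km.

Distance from S−P lag: d = Δt · v_P v_S / (v_P − v_S) = Δt · (6.46·3.72)/(6.46−3.72) ≈ 8.7705·Δt.
So d_Seismometer 1 = 150.57, d_Seismometer 2 = 102.30, d_Seismometer 3 = 34.35 km.
Circle about each station: (x − 73.4)² + (y − 64.4)² = 150.57²; (x − 47.4)² + (y − 19.9)² = 102.30²; (x + 62.5)² + (y + 15.4)² = 34.35².
Subtracting the Seismometer 1 equation from the Seismometer 2 and Seismometer 3 equations removes the quadratic terms:
-52.0 x − 89.0 y = 5313.88
-271.8 x − 159.6 y = 16099.89
Solving the 2×2 system: x ≈ -36.8, y ≈ -38.2 km.
Check against Seismometer 1 (with the unrounded x, y): √((x − 73.4)²+(y − 64.4)²) = 150.57 ≈ 150.57 km. ✓

(-36.8, -38.2)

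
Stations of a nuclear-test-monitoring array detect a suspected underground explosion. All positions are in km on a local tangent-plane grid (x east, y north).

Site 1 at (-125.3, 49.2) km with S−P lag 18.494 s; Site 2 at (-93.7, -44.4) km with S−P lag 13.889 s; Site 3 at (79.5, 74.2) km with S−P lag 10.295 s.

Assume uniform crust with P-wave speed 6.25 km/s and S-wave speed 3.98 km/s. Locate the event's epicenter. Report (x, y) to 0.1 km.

Distance from S−P lag: d = Δt · v_P v_S / (v_P − v_S) = Δt · (6.25·3.98)/(6.25−3.98) ≈ 10.9581·Δt.
So d_Site 1 = 202.66, d_Site 2 = 152.20, d_Site 3 = 112.81 km.
Circle about each station: (x + 125.3)² + (y − 49.2)² = 202.66²; (x + 93.7)² + (y + 44.4)² = 152.20²; (x − 79.5)² + (y − 74.2)² = 112.81².
Subtracting pairs of circle equations eliminates x²+y² and gives linear equations (the radical axes):
63.2 x − 187.2 y = 10536.56
409.6 x + 50.0 y = 22050.14
Solving the 2×2 system: x ≈ 58.3, y ≈ -36.6 km.

(58.3, -36.6)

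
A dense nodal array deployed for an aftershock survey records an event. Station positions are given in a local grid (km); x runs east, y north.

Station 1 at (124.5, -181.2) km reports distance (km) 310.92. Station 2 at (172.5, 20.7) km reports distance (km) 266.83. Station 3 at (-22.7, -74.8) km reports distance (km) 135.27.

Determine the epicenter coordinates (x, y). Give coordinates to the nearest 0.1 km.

x ≈ -93.6 km, y ≈ 40.4 km

Circle about each station: (x − 124.5)² + (y + 181.2)² = 310.92²; (x − 172.5)² + (y − 20.7)² = 266.83²; (x + 22.7)² + (y + 74.8)² = 135.27².
Subtracting the Station 1 equation from the Station 2 and Station 3 equations removes the quadratic terms:
96.0 x + 403.8 y = 7324.05
-294.4 x + 212.8 y = 36149.91
Solving the 2×2 system: x ≈ -93.6, y ≈ 40.4 km.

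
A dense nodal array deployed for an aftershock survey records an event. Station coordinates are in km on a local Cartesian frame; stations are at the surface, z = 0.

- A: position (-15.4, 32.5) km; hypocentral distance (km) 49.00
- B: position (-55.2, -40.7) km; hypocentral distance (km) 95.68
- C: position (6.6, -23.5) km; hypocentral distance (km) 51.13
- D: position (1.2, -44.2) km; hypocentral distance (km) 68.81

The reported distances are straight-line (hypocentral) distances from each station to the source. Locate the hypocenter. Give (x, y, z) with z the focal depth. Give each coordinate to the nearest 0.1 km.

Each station gives a sphere (x−x_i)² + (y−y_i)² + z² = d_i² (stations at z=0).
Subtracting the A sphere from B and C: z² cancels, leaving linear equations in x and y:
-79.6 x − 146.4 y = -3343.54
44.0 x − 112.0 y = -910.88
Solving: x ≈ 15.701, y ≈ 14.301 km (keep extra digits for the depth step; rounded: 15.7, 14.3).
Then from the A sphere: z² = 49.00² − (x + 15.4)² − (y − 32.5)² with x = 15.701, y = 14.301, so z ≈ 33.204 ≈ 33.2 km.
Check against D (with the unrounded solution): distance 68.81 ≈ 68.81 km. ✓

x ≈ 15.7 km, y ≈ 14.3 km, depth ≈ 33.2 km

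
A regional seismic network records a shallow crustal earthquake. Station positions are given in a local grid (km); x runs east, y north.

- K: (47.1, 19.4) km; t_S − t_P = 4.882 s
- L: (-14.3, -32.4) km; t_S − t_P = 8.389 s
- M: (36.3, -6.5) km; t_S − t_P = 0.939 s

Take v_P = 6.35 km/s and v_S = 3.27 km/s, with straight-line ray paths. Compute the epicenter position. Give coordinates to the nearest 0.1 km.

x ≈ 38.6 km, y ≈ -12.4 km

Distance from S−P lag: d = Δt · v_P v_S / (v_P − v_S) = Δt · (6.35·3.27)/(6.35−3.27) ≈ 6.7417·Δt.
So d_K = 32.91, d_L = 56.56, d_M = 6.33 km.
Circle about each station: (x − 47.1)² + (y − 19.4)² = 32.91²; (x + 14.3)² + (y + 32.4)² = 56.56²; (x − 36.3)² + (y + 6.5)² = 6.33².
Subtracting the K equation from the L and M equations removes the quadratic terms:
-122.8 x − 103.6 y = -3456.49
-21.6 x − 51.8 y = -191.83
Solving the 2×2 system: x ≈ 38.6, y ≈ -12.4 km.
Check against K (with the unrounded x, y): √((x − 47.1)²+(y − 19.4)²) = 32.91 ≈ 32.91 km. ✓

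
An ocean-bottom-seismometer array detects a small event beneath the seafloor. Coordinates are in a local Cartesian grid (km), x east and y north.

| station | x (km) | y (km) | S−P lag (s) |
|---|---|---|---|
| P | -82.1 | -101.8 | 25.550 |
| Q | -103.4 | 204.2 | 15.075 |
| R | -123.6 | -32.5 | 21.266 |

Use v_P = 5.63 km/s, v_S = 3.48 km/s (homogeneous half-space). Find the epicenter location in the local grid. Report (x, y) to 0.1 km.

x ≈ 1.5 km, y ≈ 115.5 km

Distance from S−P lag: d = Δt · v_P v_S / (v_P − v_S) = Δt · (5.63·3.48)/(5.63−3.48) ≈ 9.1127·Δt.
So d_P = 232.83, d_Q = 137.37, d_R = 193.79 km.
Circle about each station: (x + 82.1)² + (y + 101.8)² = 232.83²; (x + 103.4)² + (y − 204.2)² = 137.37²; (x + 123.6)² + (y + 32.5)² = 193.79².
Subtracting pairs of circle equations eliminates x²+y² and gives linear equations (the radical axes):
-42.6 x + 612.0 y = 70624.84
-83.0 x + 138.6 y = 15884.80
Solving the 2×2 system: x ≈ 1.5, y ≈ 115.5 km.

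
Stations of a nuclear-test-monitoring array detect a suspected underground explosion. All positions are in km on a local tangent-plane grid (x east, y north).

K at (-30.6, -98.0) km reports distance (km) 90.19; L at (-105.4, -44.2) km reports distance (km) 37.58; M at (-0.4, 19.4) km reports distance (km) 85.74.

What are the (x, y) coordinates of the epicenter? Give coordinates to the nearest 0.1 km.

x ≈ -76.4 km, y ≈ -20.3 km

Circle about each station: (x + 30.6)² + (y + 98.0)² = 90.19²; (x + 105.4)² + (y + 44.2)² = 37.58²; (x + 0.4)² + (y − 19.4)² = 85.74².
Subtracting pairs of circle equations eliminates x²+y² and gives linear equations (the radical axes):
-149.6 x + 107.6 y = 9244.42
60.4 x + 234.8 y = -9380.95
Solving the 2×2 system: x ≈ -76.4, y ≈ -20.3 km.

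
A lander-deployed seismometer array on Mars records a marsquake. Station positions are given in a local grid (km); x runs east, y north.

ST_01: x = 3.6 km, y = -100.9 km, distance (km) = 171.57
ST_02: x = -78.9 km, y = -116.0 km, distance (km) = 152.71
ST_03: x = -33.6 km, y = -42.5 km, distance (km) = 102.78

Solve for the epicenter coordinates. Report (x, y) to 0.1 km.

Circle about each station: (x − 3.6)² + (y + 100.9)² = 171.57²; (x + 78.9)² + (y + 116.0)² = 152.71²; (x + 33.6)² + (y + 42.5)² = 102.78².
Subtracting the ST_01 equation from the ST_02 and ST_03 equations removes the quadratic terms:
-165.0 x − 30.2 y = 15603.36
-74.4 x + 116.8 y = 11613.98
Solving the 2×2 system: x ≈ -101.0, y ≈ 35.1 km.

x ≈ -101.0 km, y ≈ 35.1 km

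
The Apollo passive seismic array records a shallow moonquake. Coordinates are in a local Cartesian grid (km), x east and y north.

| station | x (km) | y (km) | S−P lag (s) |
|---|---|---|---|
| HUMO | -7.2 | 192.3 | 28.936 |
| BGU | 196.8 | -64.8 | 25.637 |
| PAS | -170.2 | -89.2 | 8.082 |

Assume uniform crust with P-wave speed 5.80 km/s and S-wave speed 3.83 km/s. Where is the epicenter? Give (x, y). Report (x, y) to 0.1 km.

-86.1 km east, -124.3 km north

Distance from S−P lag: d = Δt · v_P v_S / (v_P − v_S) = Δt · (5.80·3.83)/(5.80−3.83) ≈ 11.2761·Δt.
So d_HUMO = 326.29, d_BGU = 289.09, d_PAS = 91.13 km.
Circle about each station: (x + 7.2)² + (y − 192.3)² = 326.29²; (x − 196.8)² + (y + 64.8)² = 289.09²; (x + 170.2)² + (y + 89.2)² = 91.13².
Subtracting the HUMO equation from the BGU and PAS equations removes the quadratic terms:
408.0 x − 514.2 y = 28790.29
-326.0 x − 563.0 y = 98054.04
Solving the 2×2 system: x ≈ -86.1, y ≈ -124.3 km.
Check against HUMO (with the unrounded x, y): √((x + 7.2)²+(y − 192.3)²) = 326.29 ≈ 326.29 km. ✓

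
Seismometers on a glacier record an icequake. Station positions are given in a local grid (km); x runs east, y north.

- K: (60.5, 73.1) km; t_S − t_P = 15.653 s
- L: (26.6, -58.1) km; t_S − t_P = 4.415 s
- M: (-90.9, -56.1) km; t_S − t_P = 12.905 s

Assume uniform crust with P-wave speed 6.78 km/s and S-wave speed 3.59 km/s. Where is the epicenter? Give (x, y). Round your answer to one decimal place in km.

Distance from S−P lag: d = Δt · v_P v_S / (v_P − v_S) = Δt · (6.78·3.59)/(6.78−3.59) ≈ 7.6302·Δt.
So d_K = 119.43, d_L = 33.69, d_M = 98.47 km.
Circle about each station: (x − 60.5)² + (y − 73.1)² = 119.43²; (x − 26.6)² + (y + 58.1)² = 33.69²; (x + 90.9)² + (y + 56.1)² = 98.47².
Subtracting pairs of circle equations eliminates x²+y² and gives linear equations (the radical axes):
-67.8 x − 262.4 y = 8207.82
-302.8 x − 258.4 y = 6973.34
Solving the 2×2 system: x ≈ 4.7, y ≈ -32.5 km.
Check against K (with the unrounded x, y): √((x − 60.5)²+(y − 73.1)²) = 119.43 ≈ 119.43 km. ✓

(4.7, -32.5)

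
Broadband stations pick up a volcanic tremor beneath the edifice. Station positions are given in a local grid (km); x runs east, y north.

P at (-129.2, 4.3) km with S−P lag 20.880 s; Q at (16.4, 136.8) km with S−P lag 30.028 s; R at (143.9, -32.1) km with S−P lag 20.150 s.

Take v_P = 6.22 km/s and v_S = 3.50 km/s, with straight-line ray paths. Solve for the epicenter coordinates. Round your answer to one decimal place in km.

Distance from S−P lag: d = Δt · v_P v_S / (v_P − v_S) = Δt · (6.22·3.50)/(6.22−3.50) ≈ 8.0037·Δt.
So d_P = 167.12, d_Q = 240.33, d_R = 161.27 km.
Circle about each station: (x + 129.2)² + (y − 4.3)² = 167.12²; (x − 16.4)² + (y − 136.8)² = 240.33²; (x − 143.9)² + (y + 32.1)² = 161.27².
Subtracting pairs of circle equations eliminates x²+y² and gives linear equations (the radical axes):
291.2 x + 265.0 y = -27557.34
546.2 x − 72.8 y = 6947.57
Solving the 2×2 system: x ≈ -1.0, y ≈ -102.9 km.

(-1.0, -102.9)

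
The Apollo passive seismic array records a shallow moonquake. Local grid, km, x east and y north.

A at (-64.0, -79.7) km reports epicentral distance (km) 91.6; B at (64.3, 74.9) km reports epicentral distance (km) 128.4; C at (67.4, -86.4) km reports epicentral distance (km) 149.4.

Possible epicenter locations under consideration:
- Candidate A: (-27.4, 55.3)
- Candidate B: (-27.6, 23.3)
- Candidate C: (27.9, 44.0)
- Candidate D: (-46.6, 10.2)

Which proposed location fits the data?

For each candidate, compare |candidate − station| to the reported distance:
Candidate A: residuals A 48.3, B 34.6, C 21.1 → max 48.3 km
Candidate B: residuals A 17.6, B 23.0, C 4.3 → max 23.0 km
Candidate C: residuals A 62.5, B 80.7, C 13.1 → max 80.7 km
Candidate D: residuals A 0.0, B 0.0, C 0.0 → max 0.0 km
Only Candidate D has all residuals ≈ 0.

Candidate D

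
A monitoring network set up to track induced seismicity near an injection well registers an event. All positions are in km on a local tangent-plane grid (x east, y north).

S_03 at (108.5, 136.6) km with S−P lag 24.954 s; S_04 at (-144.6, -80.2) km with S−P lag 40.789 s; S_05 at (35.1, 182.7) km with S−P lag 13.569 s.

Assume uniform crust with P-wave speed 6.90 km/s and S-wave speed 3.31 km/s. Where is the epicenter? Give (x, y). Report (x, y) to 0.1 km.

-48.4 km east, 160.8 km north

Distance from S−P lag: d = Δt · v_P v_S / (v_P − v_S) = Δt · (6.90·3.31)/(6.90−3.31) ≈ 6.3618·Δt.
So d_S_03 = 158.75, d_S_04 = 259.49, d_S_05 = 86.32 km.
Circle about each station: (x − 108.5)² + (y − 136.6)² = 158.75²; (x + 144.6)² + (y + 80.2)² = 259.49²; (x − 35.1)² + (y − 182.7)² = 86.32².
Subtracting the S_03 equation from the S_04 and S_05 equations removes the quadratic terms:
-506.2 x − 433.6 y = -45224.11
-146.8 x + 92.2 y = 21929.91
Solving the 2×2 system: x ≈ -48.4, y ≈ 160.8 km.
Check against S_03 (with the unrounded x, y): √((x − 108.5)²+(y − 136.6)²) = 158.75 ≈ 158.75 km. ✓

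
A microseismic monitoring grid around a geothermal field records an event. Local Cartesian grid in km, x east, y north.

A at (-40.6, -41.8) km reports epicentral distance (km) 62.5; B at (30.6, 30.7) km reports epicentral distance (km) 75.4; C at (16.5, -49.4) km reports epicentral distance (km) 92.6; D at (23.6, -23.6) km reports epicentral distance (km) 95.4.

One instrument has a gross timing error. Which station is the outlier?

Solve using three stations at a time. Using A, B, C (subtract circle equations pairwise → linear system) gives (x, y) ≈ (-44.1, 20.6).
Distances from that point to each station vs reported:
  A: calculated 62.5 vs reported 62.5 → residual 0.0 km
  B: calculated 75.4 vs reported 75.4 → residual 0.0 km
  C: calculated 92.6 vs reported 92.6 → residual 0.0 km
  D: calculated 80.9 vs reported 95.4 → residual 14.5 km
A, B, C are mutually consistent (residuals ≈ 0); D is off by 14.5 km.

D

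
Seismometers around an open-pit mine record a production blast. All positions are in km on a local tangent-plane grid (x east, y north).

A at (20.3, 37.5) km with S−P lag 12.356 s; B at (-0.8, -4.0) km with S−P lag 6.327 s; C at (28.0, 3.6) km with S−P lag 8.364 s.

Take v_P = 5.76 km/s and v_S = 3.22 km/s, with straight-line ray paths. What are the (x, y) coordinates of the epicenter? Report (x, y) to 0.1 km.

Distance from S−P lag: d = Δt · v_P v_S / (v_P − v_S) = Δt · (5.76·3.22)/(5.76−3.22) ≈ 7.3020·Δt.
So d_A = 90.22, d_B = 46.20, d_C = 61.07 km.
Circle about each station: (x − 20.3)² + (y − 37.5)² = 90.22²; (x + 0.8)² + (y + 4.0)² = 46.20²; (x − 28.0)² + (y − 3.6)² = 61.07².
Subtracting the A equation from the B and C equations removes the quadratic terms:
-42.2 x − 83.0 y = 4203.51
15.4 x − 67.8 y = 3388.72
Solving the 2×2 system: x ≈ -0.9, y ≈ -50.2 km.

(-0.9, -50.2)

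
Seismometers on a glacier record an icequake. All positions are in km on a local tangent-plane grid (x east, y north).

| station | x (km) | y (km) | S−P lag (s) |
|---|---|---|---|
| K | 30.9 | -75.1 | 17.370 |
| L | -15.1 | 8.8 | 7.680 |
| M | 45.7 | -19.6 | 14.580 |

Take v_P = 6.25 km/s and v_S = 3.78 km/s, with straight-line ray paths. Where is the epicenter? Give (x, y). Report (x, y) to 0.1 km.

Distance from S−P lag: d = Δt · v_P v_S / (v_P − v_S) = Δt · (6.25·3.78)/(6.25−3.78) ≈ 9.5648·Δt.
So d_K = 166.14, d_L = 73.46, d_M = 139.45 km.
Circle about each station: (x − 30.9)² + (y + 75.1)² = 166.14²; (x + 15.1)² + (y − 8.8)² = 73.46²; (x − 45.7)² + (y + 19.6)² = 139.45².
Subtracting the K equation from the L and M equations removes the quadratic terms:
-92.0 x + 167.8 y = 15916.76
29.6 x + 111.0 y = 4034.03
Solving the 2×2 system: x ≈ -71.8, y ≈ 55.5 km.
Check against K (with the unrounded x, y): √((x − 30.9)²+(y + 75.1)²) = 166.14 ≈ 166.14 km. ✓

(-71.8, 55.5)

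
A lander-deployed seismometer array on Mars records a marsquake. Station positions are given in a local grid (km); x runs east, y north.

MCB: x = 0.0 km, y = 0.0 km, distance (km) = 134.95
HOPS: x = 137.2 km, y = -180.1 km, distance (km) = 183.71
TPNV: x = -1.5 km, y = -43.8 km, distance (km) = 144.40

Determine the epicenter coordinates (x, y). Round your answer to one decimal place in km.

(134.9, 3.6)

Circle about each station: x² + y² = 134.95²; (x − 137.2)² + (y + 180.1)² = 183.71²; (x + 1.5)² + (y + 43.8)² = 144.40².
Subtracting the MCB equation from the HOPS and TPNV equations removes the quadratic terms:
274.4 x − 360.2 y = 35721.99
-3.0 x − 87.6 y = -719.17
Solving the 2×2 system: x ≈ 134.9, y ≈ 3.6 km.
Check against MCB (with the unrounded x, y): √(x²+y²) = 134.94 ≈ 134.95 km. ✓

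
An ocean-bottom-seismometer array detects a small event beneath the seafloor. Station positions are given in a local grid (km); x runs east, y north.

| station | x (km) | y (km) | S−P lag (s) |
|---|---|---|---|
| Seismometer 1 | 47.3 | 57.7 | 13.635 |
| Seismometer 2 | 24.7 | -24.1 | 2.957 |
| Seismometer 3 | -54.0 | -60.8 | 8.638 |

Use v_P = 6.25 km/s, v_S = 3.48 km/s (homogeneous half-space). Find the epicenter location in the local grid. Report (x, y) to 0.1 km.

(11.5, -43.2)

Distance from S−P lag: d = Δt · v_P v_S / (v_P − v_S) = Δt · (6.25·3.48)/(6.25−3.48) ≈ 7.8520·Δt.
So d_Seismometer 1 = 107.06, d_Seismometer 2 = 23.22, d_Seismometer 3 = 67.83 km.
Circle about each station: (x − 47.3)² + (y − 57.7)² = 107.06²; (x − 24.7)² + (y + 24.1)² = 23.22²; (x + 54.0)² + (y + 60.8)² = 67.83².
Subtracting the Seismometer 1 equation from the Seismometer 2 and Seismometer 3 equations removes the quadratic terms:
-45.2 x − 163.6 y = 6547.00
-202.6 x − 237.0 y = 7906.99
Solving the 2×2 system: x ≈ 11.5, y ≈ -43.2 km.
Check against Seismometer 1 (with the unrounded x, y): √((x − 47.3)²+(y − 57.7)²) = 107.06 ≈ 107.06 km. ✓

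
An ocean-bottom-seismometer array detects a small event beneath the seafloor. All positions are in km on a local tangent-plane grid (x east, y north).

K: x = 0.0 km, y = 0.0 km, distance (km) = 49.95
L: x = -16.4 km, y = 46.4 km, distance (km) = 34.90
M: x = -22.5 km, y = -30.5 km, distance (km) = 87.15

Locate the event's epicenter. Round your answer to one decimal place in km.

x ≈ 18.5 km, y ≈ 46.4 km

Circle about each station: x² + y² = 49.95²; (x + 16.4)² + (y − 46.4)² = 34.90²; (x + 22.5)² + (y + 30.5)² = 87.15².
Subtracting pairs of circle equations eliminates x²+y² and gives linear equations (the radical axes):
-32.8 x + 92.8 y = 3698.91
-45.0 x − 61.0 y = -3663.62
Solving the 2×2 system: x ≈ 18.5, y ≈ 46.4 km.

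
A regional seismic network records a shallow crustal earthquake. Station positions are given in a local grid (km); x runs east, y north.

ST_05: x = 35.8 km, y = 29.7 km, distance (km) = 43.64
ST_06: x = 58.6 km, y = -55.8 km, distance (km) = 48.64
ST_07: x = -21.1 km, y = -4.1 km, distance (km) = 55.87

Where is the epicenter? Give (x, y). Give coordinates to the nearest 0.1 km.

33.9 km east, -13.9 km north

Circle about each station: (x − 35.8)² + (y − 29.7)² = 43.64²; (x − 58.6)² + (y + 55.8)² = 48.64²; (x + 21.1)² + (y + 4.1)² = 55.87².
Subtracting the ST_05 equation from the ST_06 and ST_07 equations removes the quadratic terms:
45.6 x − 171.0 y = 3922.47
-113.8 x − 67.6 y = -2918.72
Solving the 2×2 system: x ≈ 33.9, y ≈ -13.9 km.
Check against ST_05 (with the unrounded x, y): √((x − 35.8)²+(y − 29.7)²) = 43.64 ≈ 43.64 km. ✓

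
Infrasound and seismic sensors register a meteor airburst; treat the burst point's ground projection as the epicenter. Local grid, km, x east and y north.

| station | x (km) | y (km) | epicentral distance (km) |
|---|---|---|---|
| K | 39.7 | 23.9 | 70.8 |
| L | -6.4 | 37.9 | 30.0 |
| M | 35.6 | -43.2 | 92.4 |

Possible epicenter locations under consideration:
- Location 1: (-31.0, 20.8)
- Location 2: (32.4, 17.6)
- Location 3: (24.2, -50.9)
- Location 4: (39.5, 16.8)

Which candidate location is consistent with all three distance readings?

Location 1

For each candidate, compare |candidate − station| to the reported distance:
Location 1: residuals K 0.0, L 0.0, M 0.0 → max 0.0 km
Location 2: residuals K 61.2, L 13.8, M 31.5 → max 61.2 km
Location 3: residuals K 5.6, L 63.9, M 78.6 → max 78.6 km
Location 4: residuals K 63.7, L 20.5, M 32.3 → max 63.7 km
Only Location 1 has all residuals ≈ 0.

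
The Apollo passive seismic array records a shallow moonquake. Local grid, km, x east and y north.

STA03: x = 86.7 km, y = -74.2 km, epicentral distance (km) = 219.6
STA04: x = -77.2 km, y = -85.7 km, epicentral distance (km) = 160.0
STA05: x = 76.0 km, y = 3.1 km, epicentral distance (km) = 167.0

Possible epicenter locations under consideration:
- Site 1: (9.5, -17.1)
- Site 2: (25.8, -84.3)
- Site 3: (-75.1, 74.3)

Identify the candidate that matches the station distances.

For each candidate, compare |candidate − station| to the reported distance:
Site 1: residuals STA03 123.6, STA04 49.4, STA05 97.5 → max 123.6 km
Site 2: residuals STA03 157.9, STA04 57.0, STA05 66.2 → max 157.9 km
Site 3: residuals STA03 0.0, STA04 0.0, STA05 0.0 → max 0.0 km
Only Site 3 has all residuals ≈ 0.

Site 3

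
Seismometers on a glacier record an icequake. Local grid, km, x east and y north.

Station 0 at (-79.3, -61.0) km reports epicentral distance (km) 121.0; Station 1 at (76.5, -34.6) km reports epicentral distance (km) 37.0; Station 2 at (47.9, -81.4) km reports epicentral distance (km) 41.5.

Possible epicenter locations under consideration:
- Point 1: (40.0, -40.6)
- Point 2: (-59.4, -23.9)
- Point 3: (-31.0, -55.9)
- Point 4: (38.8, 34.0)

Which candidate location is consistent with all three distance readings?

For each candidate, compare |candidate − station| to the reported distance:
Point 1: residuals Station 0 0.0, Station 1 0.0, Station 2 0.1 → max 0.1 km
Point 2: residuals Station 0 78.9, Station 1 99.3, Station 2 80.2 → max 99.3 km
Point 3: residuals Station 0 72.4, Station 1 72.6, Station 2 41.4 → max 72.6 km
Point 4: residuals Station 0 30.6, Station 1 41.3, Station 2 74.3 → max 74.3 km
Only Point 1 has all residuals ≈ 0.

Point 1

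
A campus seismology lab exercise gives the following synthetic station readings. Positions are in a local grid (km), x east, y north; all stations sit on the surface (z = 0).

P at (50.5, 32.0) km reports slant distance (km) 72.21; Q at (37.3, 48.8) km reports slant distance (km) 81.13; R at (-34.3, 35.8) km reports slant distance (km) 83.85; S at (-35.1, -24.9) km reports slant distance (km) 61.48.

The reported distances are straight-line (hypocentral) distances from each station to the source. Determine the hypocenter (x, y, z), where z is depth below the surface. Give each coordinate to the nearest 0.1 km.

Each station gives a sphere (x−x_i)² + (y−y_i)² + z² = d_i² (stations at z=0).
Subtracting the P sphere from Q and R: z² cancels, leaving linear equations in x and y:
-26.4 x + 33.6 y = -1169.31
-169.6 x + 7.6 y = -2932.66
Solving: x ≈ 16.306, y ≈ -21.989 km (keep extra digits for the depth step; rounded: 16.3, -22.0).
Then from the P sphere: z² = 72.21² − (x − 50.5)² − (y − 32.0)² with x = 16.306, y = -21.989, so z ≈ 33.619 ≈ 33.6 km.

(16.3, -22.0, 33.6)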